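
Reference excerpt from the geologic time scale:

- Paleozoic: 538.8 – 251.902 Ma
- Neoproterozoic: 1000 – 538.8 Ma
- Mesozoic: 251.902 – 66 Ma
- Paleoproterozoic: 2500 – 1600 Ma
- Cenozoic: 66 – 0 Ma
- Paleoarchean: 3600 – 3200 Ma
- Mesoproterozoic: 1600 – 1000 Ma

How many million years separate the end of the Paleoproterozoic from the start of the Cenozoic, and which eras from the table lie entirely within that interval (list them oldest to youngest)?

The Paleoproterozoic closes at 1600 Ma and the Cenozoic opens at 66 Ma, so the interval is 1600 − 66 = 1534 Myr.
An era fits inside if it starts at or after 1600 Ma and ends at or before 66 Ma; oldest first that gives Mesoproterozoic, Neoproterozoic, Paleozoic, Mesozoic.

1534 million years; Mesoproterozoic, Neoproterozoic, Paleozoic, Mesozoic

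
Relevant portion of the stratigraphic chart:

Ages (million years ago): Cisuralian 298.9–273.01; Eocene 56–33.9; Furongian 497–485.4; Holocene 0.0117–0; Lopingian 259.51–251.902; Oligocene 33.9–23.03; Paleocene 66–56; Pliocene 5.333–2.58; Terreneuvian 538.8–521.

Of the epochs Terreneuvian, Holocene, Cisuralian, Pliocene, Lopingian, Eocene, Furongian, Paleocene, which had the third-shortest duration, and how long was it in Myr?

Lopingian, 7.608 million years

Start − end for each: Terreneuvian 538.8 − 521 = 17.8; Holocene 0.0117 − 0 = 0.0117; Cisuralian 298.9 − 273.01 = 25.89; Pliocene 5.333 − 2.58 = 2.753; Lopingian 259.51 − 251.902 = 7.608; Eocene 56 − 33.9 = 22.1; Furongian 497 − 485.4 = 11.6; Paleocene 66 − 56 = 10.
Ranking these from shortest: Holocene < Pliocene < Lopingian < Paleocene < Furongian < Terreneuvian < Eocene < Cisuralian.
Position 3 in that ranking is Lopingian, which lasted 7.608 Myr.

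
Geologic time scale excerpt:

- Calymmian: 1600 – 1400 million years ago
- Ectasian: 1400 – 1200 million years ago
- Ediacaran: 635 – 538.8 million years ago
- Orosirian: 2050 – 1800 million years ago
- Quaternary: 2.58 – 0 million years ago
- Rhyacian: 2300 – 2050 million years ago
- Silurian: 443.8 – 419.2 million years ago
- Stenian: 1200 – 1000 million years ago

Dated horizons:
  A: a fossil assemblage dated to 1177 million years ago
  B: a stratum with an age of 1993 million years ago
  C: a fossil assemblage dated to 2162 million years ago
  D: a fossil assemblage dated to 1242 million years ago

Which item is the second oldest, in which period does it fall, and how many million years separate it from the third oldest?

Larger Ma means older, so oldest first: C 2162 > B 1993 > D 1242 > A 1177.
Counting 2 along gives B (1993 Ma); the excerpt puts that inside the Orosirian, 2050–1800 Ma.
Next in line is D (1242 Ma), and 1993 − 1242 = 751 Myr.

B, in the Orosirian; 751 million years to D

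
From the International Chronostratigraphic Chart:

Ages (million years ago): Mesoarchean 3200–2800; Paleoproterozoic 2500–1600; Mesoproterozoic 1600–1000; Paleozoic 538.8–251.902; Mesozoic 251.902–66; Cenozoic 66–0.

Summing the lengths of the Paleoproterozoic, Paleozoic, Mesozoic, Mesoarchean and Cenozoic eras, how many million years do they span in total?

1838.8 million years

Each duration: Paleoproterozoic = 900; Paleozoic = 286.898; Mesozoic = 185.902; Mesoarchean = 400; Cenozoic = 66.
Sum: 900 + 286.898 + 185.902 + 400 + 66 = 1838.8 Myr.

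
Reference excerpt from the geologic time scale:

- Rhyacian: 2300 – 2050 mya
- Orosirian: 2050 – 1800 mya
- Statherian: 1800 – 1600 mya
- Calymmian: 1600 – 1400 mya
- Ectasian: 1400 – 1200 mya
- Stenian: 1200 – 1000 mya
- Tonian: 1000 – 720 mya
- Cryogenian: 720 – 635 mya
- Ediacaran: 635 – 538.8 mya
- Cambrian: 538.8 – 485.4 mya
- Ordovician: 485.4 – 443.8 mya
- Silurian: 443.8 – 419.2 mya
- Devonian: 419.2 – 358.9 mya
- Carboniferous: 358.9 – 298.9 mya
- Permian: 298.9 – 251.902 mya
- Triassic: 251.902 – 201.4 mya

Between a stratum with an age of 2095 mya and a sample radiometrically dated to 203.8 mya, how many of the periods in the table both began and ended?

2095 Ma sits inside the Rhyacian (2300–2050) and 203.8 Ma inside the Triassic (251.902–201.4); neither of those is wholly between the two dates.
The listed periods lying completely between them are Orosirian, Statherian, Calymmian, Ectasian, Stenian, Tonian, Cryogenian, Ediacaran, Cambrian, Ordovician, Silurian, Devonian, Carboniferous, Permian — 14 in all.

14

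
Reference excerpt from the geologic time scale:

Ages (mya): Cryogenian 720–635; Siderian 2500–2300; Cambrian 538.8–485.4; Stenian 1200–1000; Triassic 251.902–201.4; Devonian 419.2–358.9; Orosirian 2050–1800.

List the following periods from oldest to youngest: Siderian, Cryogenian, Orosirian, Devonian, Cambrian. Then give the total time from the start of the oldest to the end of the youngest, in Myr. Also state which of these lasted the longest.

Start ages (Ma): Siderian 2500, Orosirian 2050, Cryogenian 720, Cambrian 538.8, Devonian 419.2.
Ordered oldest to youngest: Siderian, Orosirian, Cryogenian, Cambrian, Devonian.
Span = 2500 − 358.9 = 2141.1 Myr.
Durations: Siderian 200, Cryogenian 85, Cambrian 53.4, Devonian 60.3, Orosirian 250 → longest is Orosirian (250 Myr).

Siderian → Orosirian → Cryogenian → Cambrian → Devonian; total span 2141.1 Myr; longest is Orosirian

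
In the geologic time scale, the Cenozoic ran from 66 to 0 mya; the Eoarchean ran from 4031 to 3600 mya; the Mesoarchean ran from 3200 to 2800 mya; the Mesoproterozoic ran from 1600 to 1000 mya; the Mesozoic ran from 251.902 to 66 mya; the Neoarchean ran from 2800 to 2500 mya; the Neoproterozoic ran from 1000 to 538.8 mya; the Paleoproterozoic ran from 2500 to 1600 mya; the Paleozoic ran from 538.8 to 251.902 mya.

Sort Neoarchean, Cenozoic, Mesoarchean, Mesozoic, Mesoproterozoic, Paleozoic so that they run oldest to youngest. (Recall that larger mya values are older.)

Mesoarchean, Neoarchean, Mesoproterozoic, Paleozoic, Mesozoic, Cenozoic

The oldest of these is Mesoarchean (starts 3200 Ma) and the youngest is Cenozoic (ends 0 Ma).
In between, by decreasing start age: Neoarchean (2800), Mesoproterozoic (1600), Paleozoic (538.8), Mesozoic (251.902).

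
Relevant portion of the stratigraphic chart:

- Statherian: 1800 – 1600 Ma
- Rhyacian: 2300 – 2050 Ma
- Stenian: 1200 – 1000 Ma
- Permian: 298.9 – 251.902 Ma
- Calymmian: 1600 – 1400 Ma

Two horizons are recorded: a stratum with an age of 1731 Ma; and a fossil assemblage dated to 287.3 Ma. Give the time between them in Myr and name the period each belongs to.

Elapsed time: 1731 − 287.3 = 1443.7 Myr.
1731 Ma lies within 1800–1600 Ma: Statherian.
287.3 Ma lies within 298.9–251.902 Ma: Permian.

1443.7 million years apart; the first in the Statherian, the second in the Permian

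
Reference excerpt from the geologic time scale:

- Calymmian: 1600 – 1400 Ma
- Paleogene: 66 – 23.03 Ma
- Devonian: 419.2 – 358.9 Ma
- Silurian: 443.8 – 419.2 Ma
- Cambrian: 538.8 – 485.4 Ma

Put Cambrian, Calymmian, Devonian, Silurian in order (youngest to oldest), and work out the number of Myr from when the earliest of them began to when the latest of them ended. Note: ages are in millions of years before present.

Start ages (Ma): Calymmian 1600, Cambrian 538.8, Silurian 443.8, Devonian 419.2.
Ordered youngest to oldest: Devonian, Silurian, Cambrian, Calymmian.
Span = 1600 − 358.9 = 1241.1 Myr.

Devonian → Silurian → Cambrian → Calymmian; total span 1241.1 Myr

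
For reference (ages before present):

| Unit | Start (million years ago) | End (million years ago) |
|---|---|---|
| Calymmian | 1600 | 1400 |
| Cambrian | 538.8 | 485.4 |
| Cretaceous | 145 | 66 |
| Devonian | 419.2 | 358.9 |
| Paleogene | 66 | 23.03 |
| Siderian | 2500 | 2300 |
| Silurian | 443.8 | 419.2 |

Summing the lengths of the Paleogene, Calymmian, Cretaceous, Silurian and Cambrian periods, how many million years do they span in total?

Each duration: Paleogene = 42.97; Calymmian = 200; Cretaceous = 79; Silurian = 24.6; Cambrian = 53.4.
Sum: 42.97 + 200 + 79 + 24.6 + 53.4 = 399.97 Myr.

399.97 million years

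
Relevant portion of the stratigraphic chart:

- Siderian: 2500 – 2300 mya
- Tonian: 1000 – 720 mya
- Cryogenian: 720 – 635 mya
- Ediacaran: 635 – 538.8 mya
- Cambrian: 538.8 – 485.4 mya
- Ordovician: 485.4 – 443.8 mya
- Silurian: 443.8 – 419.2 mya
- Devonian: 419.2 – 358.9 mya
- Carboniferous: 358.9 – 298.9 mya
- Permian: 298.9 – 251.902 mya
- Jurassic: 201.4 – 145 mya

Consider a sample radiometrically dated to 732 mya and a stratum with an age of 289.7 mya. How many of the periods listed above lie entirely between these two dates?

The older date is 732 Ma and the younger is 289.7 Ma.
Periods with start < 732 and end > 289.7 Ma: Cryogenian (720–635), Ediacaran (635–538.8), Cambrian (538.8–485.4), Ordovician (485.4–443.8), Silurian (443.8–419.2), Devonian (419.2–358.9), Carboniferous (358.9–298.9).
That is 7 complete periods.

7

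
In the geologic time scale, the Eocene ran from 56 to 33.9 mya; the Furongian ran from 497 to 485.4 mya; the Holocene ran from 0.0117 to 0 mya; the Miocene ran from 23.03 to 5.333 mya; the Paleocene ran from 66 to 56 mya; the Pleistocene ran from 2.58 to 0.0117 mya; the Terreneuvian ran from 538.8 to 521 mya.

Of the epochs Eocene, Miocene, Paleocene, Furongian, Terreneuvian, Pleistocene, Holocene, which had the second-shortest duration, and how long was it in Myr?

Durations: Eocene 22.1; Miocene 17.697; Paleocene 10; Furongian 11.6; Terreneuvian 17.8; Pleistocene 2.5683; Holocene 0.0117 Myr.
Sorted shortest-first: Holocene (0.0117), Pleistocene (2.5683), Paleocene (10), Furongian (11.6), Miocene (17.697), Terreneuvian (17.8), Eocene (22.1).
The second shortest is Pleistocene at 2.5683 Myr.

Pleistocene, 2.5683 million years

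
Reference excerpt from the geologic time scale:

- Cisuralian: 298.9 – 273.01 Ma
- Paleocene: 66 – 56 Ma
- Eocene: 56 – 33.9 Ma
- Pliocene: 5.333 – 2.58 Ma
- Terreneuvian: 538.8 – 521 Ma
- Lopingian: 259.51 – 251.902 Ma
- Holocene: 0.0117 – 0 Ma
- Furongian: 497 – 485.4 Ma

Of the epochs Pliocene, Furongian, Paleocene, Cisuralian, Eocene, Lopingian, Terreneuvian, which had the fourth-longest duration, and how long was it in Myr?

Start − end for each: Pliocene 5.333 − 2.58 = 2.753; Furongian 497 − 485.4 = 11.6; Paleocene 66 − 56 = 10; Cisuralian 298.9 − 273.01 = 25.89; Eocene 56 − 33.9 = 22.1; Lopingian 259.51 − 251.902 = 7.608; Terreneuvian 538.8 − 521 = 17.8.
Ranking these from longest: Cisuralian > Eocene > Terreneuvian > Furongian > Paleocene > Lopingian > Pliocene.
Position 4 in that ranking is Furongian, which lasted 11.6 Myr.

Furongian, 11.6 million years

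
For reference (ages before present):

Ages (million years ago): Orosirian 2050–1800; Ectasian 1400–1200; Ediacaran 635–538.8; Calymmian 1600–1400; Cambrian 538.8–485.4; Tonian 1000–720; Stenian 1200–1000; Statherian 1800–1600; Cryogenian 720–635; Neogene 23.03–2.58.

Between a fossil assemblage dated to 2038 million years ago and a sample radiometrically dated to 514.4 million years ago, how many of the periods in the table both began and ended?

7

The older date is 2038 Ma and the younger is 514.4 Ma.
Periods with start < 2038 and end > 514.4 Ma: Statherian (1800–1600), Calymmian (1600–1400), Ectasian (1400–1200), Stenian (1200–1000), Tonian (1000–720), Cryogenian (720–635), Ediacaran (635–538.8).
That is 7 complete periods.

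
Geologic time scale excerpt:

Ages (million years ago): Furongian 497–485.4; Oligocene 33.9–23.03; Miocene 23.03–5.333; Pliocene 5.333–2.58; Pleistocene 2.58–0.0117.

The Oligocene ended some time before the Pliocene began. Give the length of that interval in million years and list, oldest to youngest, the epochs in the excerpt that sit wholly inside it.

End of Oligocene = 23.03 Ma; start of Pliocene = 5.333 Ma.
Gap = 23.03 − 5.333 = 17.697 Myr.
Epochs wholly inside 23.03–5.333 Ma: Miocene (23.03–5.333).

17.697 million years; Miocene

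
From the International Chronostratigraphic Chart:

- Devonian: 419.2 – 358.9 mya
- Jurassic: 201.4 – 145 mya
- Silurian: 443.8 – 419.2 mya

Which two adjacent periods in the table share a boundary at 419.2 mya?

The Silurian ends at 419.2 mya and the Devonian begins at 419.2 mya, so they share that boundary.

Silurian and Devonian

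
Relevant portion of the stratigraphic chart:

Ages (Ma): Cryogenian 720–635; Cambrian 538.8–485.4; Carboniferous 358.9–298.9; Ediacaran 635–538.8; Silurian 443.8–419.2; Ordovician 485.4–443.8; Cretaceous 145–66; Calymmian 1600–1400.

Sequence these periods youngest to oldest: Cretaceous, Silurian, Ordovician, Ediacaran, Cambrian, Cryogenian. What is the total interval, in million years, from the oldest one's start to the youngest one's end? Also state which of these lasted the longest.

Cretaceous → Silurian → Ordovician → Cambrian → Ediacaran → Cryogenian; total span 654 Myr; longest is Ediacaran

From the excerpt: Cretaceous 145–66; Silurian 443.8–419.2; Ordovician 485.4–443.8; Ediacaran 635–538.8; Cambrian 538.8–485.4; Cryogenian 720–635 (Ma).
Larger Ma is earlier, so the oldest is Cryogenian and the youngest is Cretaceous; youngest to oldest: Cretaceous, Silurian, Ordovician, Cambrian, Ediacaran, Cryogenian.
Oldest start 720 minus youngest end 66 gives 654 Myr overall.
Individual lengths (start − end): Cretaceous 79; Ediacaran 96.2; Cambrian 53.4; Cryogenian 85; Ordovician 41.6; Silurian 24.6. The largest is Ediacaran at 96.2 Myr.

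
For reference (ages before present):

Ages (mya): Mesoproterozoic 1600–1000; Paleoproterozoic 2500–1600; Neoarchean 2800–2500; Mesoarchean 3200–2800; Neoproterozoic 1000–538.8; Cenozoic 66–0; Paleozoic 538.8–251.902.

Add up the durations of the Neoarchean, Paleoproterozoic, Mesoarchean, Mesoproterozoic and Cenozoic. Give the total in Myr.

Duration is start − end for each: (2800 − 2500) + (2500 − 1600) + (3200 − 2800) + (1600 − 1000) + (66 − 0).
That is 300 + 900 + 400 + 600 + 66, which totals 2266 million years.

2266 million years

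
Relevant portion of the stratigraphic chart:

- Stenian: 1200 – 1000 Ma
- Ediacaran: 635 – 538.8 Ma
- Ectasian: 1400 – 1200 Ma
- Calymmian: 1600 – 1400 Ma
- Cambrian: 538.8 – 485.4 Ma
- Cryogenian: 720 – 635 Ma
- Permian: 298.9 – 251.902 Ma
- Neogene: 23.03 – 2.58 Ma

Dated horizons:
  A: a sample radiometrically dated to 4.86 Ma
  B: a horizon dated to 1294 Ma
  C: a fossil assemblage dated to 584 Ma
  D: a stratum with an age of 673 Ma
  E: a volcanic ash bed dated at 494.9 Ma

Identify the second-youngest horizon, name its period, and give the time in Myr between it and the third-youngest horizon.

Sorted youngest-first by Ma: A (4.86), E (494.9), C (584), D (673), B (1294).
The second youngest is E at 494.9 Ma, which lies in 538.8–485.4 Ma: the Cambrian.
The third youngest is C at 584 Ma; separation = |494.9 − 584| = 89.1 Myr.

E, in the Cambrian; 89.1 million years to C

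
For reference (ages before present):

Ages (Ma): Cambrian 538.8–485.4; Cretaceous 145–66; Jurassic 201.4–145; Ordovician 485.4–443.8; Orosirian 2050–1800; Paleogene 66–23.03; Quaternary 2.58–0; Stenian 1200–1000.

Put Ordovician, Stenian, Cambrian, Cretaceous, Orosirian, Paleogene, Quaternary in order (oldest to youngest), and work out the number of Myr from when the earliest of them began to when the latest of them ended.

Orosirian → Stenian → Cambrian → Ordovician → Cretaceous → Paleogene → Quaternary; total span 2050 Myr

Start ages (Ma): Orosirian 2050, Stenian 1200, Cambrian 538.8, Ordovician 485.4, Cretaceous 145, Paleogene 66, Quaternary 2.58.
Ordered oldest to youngest: Orosirian, Stenian, Cambrian, Ordovician, Cretaceous, Paleogene, Quaternary.
Span = 2050 − 0 = 2050 Myr.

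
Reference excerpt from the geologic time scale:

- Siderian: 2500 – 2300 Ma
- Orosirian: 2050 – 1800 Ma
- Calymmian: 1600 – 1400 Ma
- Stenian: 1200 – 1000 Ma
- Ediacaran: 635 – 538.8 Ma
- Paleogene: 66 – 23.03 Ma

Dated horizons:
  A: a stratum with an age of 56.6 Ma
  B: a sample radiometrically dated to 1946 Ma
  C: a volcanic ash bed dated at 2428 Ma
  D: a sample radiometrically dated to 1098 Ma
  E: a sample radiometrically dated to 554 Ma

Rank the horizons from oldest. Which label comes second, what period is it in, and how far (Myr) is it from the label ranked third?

Larger Ma means older, so oldest first: C 2428 > B 1946 > D 1098 > E 554 > A 56.6.
Counting 2 along gives B (1946 Ma); the excerpt puts that inside the Orosirian, 2050–1800 Ma.
Next in line is D (1098 Ma), and 1946 − 1098 = 848 Myr.

B, in the Orosirian; 848 million years to D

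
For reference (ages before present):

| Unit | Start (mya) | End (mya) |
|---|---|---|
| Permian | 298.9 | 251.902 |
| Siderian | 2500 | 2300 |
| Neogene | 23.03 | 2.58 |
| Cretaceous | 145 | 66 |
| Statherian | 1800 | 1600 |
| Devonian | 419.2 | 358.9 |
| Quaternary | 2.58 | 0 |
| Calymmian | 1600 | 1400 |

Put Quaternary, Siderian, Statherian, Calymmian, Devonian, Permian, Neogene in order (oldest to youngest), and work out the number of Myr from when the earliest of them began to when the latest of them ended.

Siderian, Statherian, Calymmian, Devonian, Permian, Neogene, Quaternary; total span 2500 Myr

Start ages (Ma): Siderian 2500, Statherian 1800, Calymmian 1600, Devonian 419.2, Permian 298.9, Neogene 23.03, Quaternary 2.58.
Ordered oldest to youngest: Siderian, Statherian, Calymmian, Devonian, Permian, Neogene, Quaternary.
Span = 2500 − 0 = 2500 Myr.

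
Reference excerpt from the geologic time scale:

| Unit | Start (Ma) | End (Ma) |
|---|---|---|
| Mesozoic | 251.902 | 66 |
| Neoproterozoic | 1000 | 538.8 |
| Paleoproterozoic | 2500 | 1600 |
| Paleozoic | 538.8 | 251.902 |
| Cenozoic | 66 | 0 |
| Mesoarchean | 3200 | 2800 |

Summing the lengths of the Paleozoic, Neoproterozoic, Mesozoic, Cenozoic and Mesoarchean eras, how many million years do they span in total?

Each duration: Paleozoic = 286.898; Neoproterozoic = 461.2; Mesozoic = 185.902; Cenozoic = 66; Mesoarchean = 400.
Sum: 286.898 + 461.2 + 185.902 + 66 + 400 = 1400 Myr.

1400 million years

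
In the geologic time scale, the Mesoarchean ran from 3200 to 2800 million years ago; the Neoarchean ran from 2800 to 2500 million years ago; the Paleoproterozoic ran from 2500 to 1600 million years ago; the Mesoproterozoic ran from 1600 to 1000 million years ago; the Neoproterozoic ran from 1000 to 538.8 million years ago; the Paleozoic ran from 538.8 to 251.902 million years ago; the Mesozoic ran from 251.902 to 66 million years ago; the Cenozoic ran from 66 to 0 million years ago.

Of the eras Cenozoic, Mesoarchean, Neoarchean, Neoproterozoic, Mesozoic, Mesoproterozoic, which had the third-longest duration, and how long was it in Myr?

Start − end for each: Cenozoic 66 − 0 = 66; Mesoarchean 3200 − 2800 = 400; Neoarchean 2800 − 2500 = 300; Neoproterozoic 1000 − 538.8 = 461.2; Mesozoic 251.902 − 66 = 185.902; Mesoproterozoic 1600 − 1000 = 600.
Ranking these from longest: Mesoproterozoic > Neoproterozoic > Mesoarchean > Neoarchean > Mesozoic > Cenozoic.
Position 3 in that ranking is Mesoarchean, which lasted 400 Myr.

Mesoarchean, 400 million years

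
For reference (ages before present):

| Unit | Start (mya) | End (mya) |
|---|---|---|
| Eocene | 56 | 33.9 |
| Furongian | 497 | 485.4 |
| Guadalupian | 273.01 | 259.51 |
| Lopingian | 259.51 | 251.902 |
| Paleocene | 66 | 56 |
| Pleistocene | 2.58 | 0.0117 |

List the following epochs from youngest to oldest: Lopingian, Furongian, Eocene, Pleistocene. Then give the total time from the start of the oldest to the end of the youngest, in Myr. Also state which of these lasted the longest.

Pleistocene, Eocene, Lopingian, Furongian; total span 496.9883 Myr; longest is Eocene

From the excerpt: Lopingian 259.51–251.902; Furongian 497–485.4; Eocene 56–33.9; Pleistocene 2.58–0.0117 (Ma).
Larger Ma is earlier, so the oldest is Furongian and the youngest is Pleistocene; youngest to oldest: Pleistocene, Eocene, Lopingian, Furongian.
Oldest start 497 minus youngest end 0.0117 gives 496.9883 Myr overall.
Individual lengths (start − end): Lopingian 7.608; Eocene 22.1; Pleistocene 2.5683; Furongian 11.6. The largest is Eocene at 22.1 Myr.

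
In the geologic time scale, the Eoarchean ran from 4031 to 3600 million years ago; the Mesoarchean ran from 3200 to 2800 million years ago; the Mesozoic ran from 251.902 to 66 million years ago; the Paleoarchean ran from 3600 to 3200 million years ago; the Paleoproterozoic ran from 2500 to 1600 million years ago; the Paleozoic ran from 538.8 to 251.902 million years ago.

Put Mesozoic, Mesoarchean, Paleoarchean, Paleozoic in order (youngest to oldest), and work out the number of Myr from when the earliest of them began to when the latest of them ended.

From the excerpt: Mesozoic 251.902–66; Mesoarchean 3200–2800; Paleoarchean 3600–3200; Paleozoic 538.8–251.902 (Ma).
Larger Ma is earlier, so the oldest is Paleoarchean and the youngest is Mesozoic; youngest to oldest: Mesozoic, Paleozoic, Mesoarchean, Paleoarchean.
Oldest start 3600 minus youngest end 66 gives 3534 Myr overall.

Mesozoic → Paleozoic → Mesoarchean → Paleoarchean; total span 3534 Myr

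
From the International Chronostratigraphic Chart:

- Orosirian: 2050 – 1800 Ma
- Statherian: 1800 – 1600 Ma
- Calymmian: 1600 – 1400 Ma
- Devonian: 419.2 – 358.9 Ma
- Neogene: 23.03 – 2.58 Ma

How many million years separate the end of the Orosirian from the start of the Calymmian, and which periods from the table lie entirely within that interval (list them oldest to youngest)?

200 million years; Statherian

End of Orosirian = 1800 Ma; start of Calymmian = 1600 Ma.
Gap = 1800 − 1600 = 200 Myr.
Periods wholly inside 1800–1600 Ma: Statherian (1800–1600).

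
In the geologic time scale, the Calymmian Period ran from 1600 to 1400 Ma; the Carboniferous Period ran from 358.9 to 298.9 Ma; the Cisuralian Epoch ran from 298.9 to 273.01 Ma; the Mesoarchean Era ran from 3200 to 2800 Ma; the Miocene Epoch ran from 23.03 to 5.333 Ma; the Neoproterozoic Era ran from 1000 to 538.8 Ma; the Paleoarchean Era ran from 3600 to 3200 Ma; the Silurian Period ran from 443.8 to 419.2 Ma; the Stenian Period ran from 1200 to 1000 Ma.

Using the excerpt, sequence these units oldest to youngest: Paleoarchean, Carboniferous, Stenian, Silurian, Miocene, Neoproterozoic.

Paleoarchean, Stenian, Neoproterozoic, Silurian, Carboniferous, Miocene

Sorting by start age (descending Ma, since larger Ma = older): Paleoarchean start 3600, Stenian start 1200, Neoproterozoic start 1000, Silurian start 443.8, Carboniferous start 358.9, Miocene start 23.03.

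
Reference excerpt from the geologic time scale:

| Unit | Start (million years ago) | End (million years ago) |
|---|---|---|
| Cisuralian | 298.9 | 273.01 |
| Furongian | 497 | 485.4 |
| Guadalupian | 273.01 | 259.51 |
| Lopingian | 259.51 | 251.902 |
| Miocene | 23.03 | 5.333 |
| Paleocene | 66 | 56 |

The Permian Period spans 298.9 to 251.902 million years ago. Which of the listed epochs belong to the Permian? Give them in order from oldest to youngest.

Cisuralian, Guadalupian, Lopingian

Epochs with both bounds inside 298.9–251.902 Ma: Cisuralian (298.9–273.01), Guadalupian (273.01–259.51), Lopingian (259.51–251.902).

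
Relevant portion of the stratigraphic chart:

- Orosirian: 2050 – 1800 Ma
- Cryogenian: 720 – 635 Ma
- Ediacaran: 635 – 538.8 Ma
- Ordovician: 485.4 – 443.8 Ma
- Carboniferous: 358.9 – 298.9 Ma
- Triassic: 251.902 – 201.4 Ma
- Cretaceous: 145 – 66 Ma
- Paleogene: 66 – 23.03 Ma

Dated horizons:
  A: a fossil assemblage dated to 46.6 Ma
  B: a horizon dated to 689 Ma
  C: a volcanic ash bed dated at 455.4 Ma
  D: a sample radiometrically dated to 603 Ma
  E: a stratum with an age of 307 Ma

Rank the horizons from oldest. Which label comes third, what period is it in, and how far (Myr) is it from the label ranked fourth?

C, in the Ordovician; 148.4 million years to E

Larger Ma means older, so oldest first: B 689 > D 603 > C 455.4 > E 307 > A 46.6.
Counting 3 along gives C (455.4 Ma); the excerpt puts that inside the Ordovician, 485.4–443.8 Ma.
Next in line is E (307 Ma), and 455.4 − 307 = 148.4 Myr.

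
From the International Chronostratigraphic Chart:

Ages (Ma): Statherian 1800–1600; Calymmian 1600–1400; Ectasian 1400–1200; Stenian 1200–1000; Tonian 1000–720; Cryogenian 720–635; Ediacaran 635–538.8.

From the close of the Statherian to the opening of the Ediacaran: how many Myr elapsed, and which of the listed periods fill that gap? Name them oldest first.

End of Statherian = 1600 Ma; start of Ediacaran = 635 Ma.
Gap = 1600 − 635 = 965 Myr.
Periods wholly inside 1600–635 Ma: Calymmian (1600–1400), Ectasian (1400–1200), Stenian (1200–1000), Tonian (1000–720), Cryogenian (720–635).

965 million years; Calymmian, Ectasian, Stenian, Tonian, Cryogenian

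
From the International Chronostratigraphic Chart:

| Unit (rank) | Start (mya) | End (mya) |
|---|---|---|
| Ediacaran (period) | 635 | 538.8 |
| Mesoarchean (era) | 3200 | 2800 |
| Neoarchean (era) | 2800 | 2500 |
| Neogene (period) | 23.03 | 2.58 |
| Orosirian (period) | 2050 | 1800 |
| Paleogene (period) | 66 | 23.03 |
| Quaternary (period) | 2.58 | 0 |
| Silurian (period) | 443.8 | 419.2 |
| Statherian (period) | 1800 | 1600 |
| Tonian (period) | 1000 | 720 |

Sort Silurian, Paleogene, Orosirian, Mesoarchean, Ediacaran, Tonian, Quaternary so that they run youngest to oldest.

The oldest of these is Mesoarchean (starts 3200 Ma) and the youngest is Quaternary (ends 0 Ma).
In between, by decreasing start age: Orosirian (2050), Tonian (1000), Ediacaran (635), Silurian (443.8), Paleogene (66).
Listing youngest first means reversing that sequence.

Quaternary → Paleogene → Silurian → Ediacaran → Tonian → Orosirian → Mesoarchean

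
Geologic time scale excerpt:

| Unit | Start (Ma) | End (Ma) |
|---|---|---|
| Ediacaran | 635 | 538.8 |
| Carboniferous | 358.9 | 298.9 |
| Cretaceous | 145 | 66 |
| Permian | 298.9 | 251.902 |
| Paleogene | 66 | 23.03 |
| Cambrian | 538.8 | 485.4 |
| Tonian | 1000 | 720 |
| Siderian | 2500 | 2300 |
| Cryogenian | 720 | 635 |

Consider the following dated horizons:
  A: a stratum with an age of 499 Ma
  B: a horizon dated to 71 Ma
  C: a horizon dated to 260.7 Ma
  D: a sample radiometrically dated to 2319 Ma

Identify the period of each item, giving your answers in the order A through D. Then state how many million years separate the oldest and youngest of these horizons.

Match each age against the start–end ranges in the excerpt: A = 499 Ma → Cambrian (538.8–485.4); B = 71 Ma → Cretaceous (145–66); C = 260.7 Ma → Permian (298.9–251.902); D = 2319 Ma → Siderian (2500–2300).
The largest age is 2319 Ma and the smallest is 71 Ma; their difference is 2248 Myr.

A — Cambrian; B — Cretaceous; C — Permian; D — Siderian; span 2248 million years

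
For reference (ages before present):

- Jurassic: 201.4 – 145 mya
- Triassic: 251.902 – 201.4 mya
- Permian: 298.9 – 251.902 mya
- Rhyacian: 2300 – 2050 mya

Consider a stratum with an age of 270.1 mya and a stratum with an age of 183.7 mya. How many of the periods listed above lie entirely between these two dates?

The older date is 270.1 Ma and the younger is 183.7 Ma.
Periods with start < 270.1 and end > 183.7 Ma: Triassic (251.902–201.4).
That is 1 complete period.

1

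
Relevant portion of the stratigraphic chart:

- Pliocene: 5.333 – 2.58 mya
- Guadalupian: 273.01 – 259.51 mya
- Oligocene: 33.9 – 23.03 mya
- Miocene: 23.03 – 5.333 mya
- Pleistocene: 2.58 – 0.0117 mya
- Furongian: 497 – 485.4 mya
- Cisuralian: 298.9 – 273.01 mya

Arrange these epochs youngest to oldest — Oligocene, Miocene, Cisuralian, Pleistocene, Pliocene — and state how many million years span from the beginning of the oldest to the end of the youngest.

Pleistocene → Pliocene → Miocene → Oligocene → Cisuralian; total span 298.8883 Myr

Start ages (Ma): Cisuralian 298.9, Oligocene 33.9, Miocene 23.03, Pliocene 5.333, Pleistocene 2.58.
Ordered youngest to oldest: Pleistocene, Pliocene, Miocene, Oligocene, Cisuralian.
Span = 298.9 − 0.0117 = 298.8883 Myr.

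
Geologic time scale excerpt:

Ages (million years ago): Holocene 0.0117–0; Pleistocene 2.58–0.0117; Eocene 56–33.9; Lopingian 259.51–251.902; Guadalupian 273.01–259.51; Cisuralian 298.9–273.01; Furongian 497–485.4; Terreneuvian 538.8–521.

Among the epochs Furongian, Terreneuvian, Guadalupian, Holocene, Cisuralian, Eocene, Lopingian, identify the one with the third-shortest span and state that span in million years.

Furongian, 11.6 million years

Start − end for each: Furongian 497 − 485.4 = 11.6; Terreneuvian 538.8 − 521 = 17.8; Guadalupian 273.01 − 259.51 = 13.5; Holocene 0.0117 − 0 = 0.0117; Cisuralian 298.9 − 273.01 = 25.89; Eocene 56 − 33.9 = 22.1; Lopingian 259.51 − 251.902 = 7.608.
Ranking these from shortest: Holocene < Lopingian < Furongian < Guadalupian < Terreneuvian < Eocene < Cisuralian.
Position 3 in that ranking is Furongian, which lasted 11.6 Myr.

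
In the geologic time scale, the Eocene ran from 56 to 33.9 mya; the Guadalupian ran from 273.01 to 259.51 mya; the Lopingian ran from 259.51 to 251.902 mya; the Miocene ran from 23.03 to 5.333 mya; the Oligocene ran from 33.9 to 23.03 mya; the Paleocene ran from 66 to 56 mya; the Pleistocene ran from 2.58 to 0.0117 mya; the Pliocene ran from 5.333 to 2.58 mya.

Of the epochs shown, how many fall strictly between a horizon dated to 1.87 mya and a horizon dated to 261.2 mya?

6

The older date is 261.2 Ma and the younger is 1.87 Ma.
Epochs with start < 261.2 and end > 1.87 Ma: Lopingian (259.51–251.902), Paleocene (66–56), Eocene (56–33.9), Oligocene (33.9–23.03), Miocene (23.03–5.333), Pliocene (5.333–2.58).
That is 6 complete epochs.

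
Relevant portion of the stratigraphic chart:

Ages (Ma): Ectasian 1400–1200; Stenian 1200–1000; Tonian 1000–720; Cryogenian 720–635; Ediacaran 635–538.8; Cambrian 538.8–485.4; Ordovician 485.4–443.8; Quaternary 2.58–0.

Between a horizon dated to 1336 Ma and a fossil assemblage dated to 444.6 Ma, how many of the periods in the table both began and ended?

5

1336 Ma sits inside the Ectasian (1400–1200) and 444.6 Ma inside the Ordovician (485.4–443.8); neither of those is wholly between the two dates.
The listed periods lying completely between them are Stenian, Tonian, Cryogenian, Ediacaran, Cambrian — 5 in all.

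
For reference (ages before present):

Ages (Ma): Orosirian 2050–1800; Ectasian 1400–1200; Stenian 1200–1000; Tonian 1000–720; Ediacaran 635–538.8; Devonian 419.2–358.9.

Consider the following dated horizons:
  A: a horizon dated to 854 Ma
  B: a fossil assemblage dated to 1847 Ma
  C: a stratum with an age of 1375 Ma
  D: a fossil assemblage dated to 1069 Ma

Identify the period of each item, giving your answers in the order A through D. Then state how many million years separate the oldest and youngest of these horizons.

A — Tonian; B — Orosirian; C — Ectasian; D — Stenian; span 993 million years

Match each age against the start–end ranges in the excerpt: A = 854 Ma → Tonian (1000–720); B = 1847 Ma → Orosirian (2050–1800); C = 1375 Ma → Ectasian (1400–1200); D = 1069 Ma → Stenian (1200–1000).
The largest age is 1847 Ma and the smallest is 854 Ma; their difference is 993 Myr.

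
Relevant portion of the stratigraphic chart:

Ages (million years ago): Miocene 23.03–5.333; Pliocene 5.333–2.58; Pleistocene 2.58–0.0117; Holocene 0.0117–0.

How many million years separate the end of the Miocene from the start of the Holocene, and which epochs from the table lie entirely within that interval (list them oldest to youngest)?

The Miocene closes at 5.333 Ma and the Holocene opens at 0.0117 Ma, so the interval is 5.333 − 0.0117 = 5.3213 Myr.
An epoch fits inside if it starts at or after 5.333 Ma and ends at or before 0.0117 Ma; oldest first that gives Pliocene, Pleistocene.

5.3213 million years; Pliocene, Pleistocene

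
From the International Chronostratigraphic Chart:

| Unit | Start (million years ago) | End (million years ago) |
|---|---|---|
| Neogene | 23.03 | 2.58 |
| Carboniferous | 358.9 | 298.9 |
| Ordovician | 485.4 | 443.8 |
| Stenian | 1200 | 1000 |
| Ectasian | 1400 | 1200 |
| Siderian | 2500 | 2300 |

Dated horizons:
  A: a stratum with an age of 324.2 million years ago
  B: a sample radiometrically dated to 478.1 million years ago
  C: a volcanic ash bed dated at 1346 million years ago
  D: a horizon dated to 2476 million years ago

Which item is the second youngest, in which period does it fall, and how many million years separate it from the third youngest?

Smaller Ma means younger, so youngest first: A 324.2 < B 478.1 < C 1346 < D 2476.
Counting 2 along gives B (478.1 Ma); the excerpt puts that inside the Ordovician, 485.4–443.8 Ma.
Next in line is C (1346 Ma), and 1346 − 478.1 = 867.9 Myr.

B, in the Ordovician; 867.9 million years to C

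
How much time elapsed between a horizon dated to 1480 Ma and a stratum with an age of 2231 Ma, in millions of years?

751 million years

2231 − 1480 = 751 million years.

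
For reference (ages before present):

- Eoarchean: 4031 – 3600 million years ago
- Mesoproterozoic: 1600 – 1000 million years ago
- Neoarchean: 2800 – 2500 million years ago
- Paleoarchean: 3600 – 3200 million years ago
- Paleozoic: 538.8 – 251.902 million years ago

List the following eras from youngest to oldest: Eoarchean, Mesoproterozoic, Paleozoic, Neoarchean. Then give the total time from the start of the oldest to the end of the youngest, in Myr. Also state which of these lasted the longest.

Paleozoic, Mesoproterozoic, Neoarchean, Eoarchean; total span 3779.098 Myr; longest is Mesoproterozoic

Start ages (Ma): Eoarchean 4031, Neoarchean 2800, Mesoproterozoic 1600, Paleozoic 538.8.
Ordered youngest to oldest: Paleozoic, Mesoproterozoic, Neoarchean, Eoarchean.
Span = 4031 − 251.902 = 3779.098 Myr.
Durations: Paleozoic 286.898, Eoarchean 431, Neoarchean 300, Mesoproterozoic 600 → longest is Mesoproterozoic (600 Myr).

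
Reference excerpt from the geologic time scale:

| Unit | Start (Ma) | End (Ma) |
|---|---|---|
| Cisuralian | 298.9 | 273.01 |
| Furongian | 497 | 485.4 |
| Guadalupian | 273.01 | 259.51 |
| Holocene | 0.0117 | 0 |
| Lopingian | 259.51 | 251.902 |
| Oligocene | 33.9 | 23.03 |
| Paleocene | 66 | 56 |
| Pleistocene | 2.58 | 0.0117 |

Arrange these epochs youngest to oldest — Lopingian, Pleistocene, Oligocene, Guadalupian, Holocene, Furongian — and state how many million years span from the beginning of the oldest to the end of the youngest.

From the excerpt: Lopingian 259.51–251.902; Pleistocene 2.58–0.0117; Oligocene 33.9–23.03; Guadalupian 273.01–259.51; Holocene 0.0117–0; Furongian 497–485.4 (Ma).
Larger Ma is earlier, so the oldest is Furongian and the youngest is Holocene; youngest to oldest: Holocene, Pleistocene, Oligocene, Lopingian, Guadalupian, Furongian.
Oldest start 497 minus youngest end 0 gives 497 Myr overall.

Holocene → Pleistocene → Oligocene → Lopingian → Guadalupian → Furongian; total span 497 Myr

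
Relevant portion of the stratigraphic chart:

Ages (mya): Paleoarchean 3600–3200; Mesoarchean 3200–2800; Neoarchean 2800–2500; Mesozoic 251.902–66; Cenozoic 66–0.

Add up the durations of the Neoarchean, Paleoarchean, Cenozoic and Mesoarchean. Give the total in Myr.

1166 million years

Duration is start − end for each: (2800 − 2500) + (3600 − 3200) + (66 − 0) + (3200 − 2800).
That is 300 + 400 + 66 + 400, which totals 1166 million years.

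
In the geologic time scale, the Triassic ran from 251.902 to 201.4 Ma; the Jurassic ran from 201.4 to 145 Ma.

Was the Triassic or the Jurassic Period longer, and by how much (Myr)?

Triassic: 251.902 − 201.4 = 50.502 Myr.
Jurassic: 201.4 − 145 = 56.4 Myr.
Difference: 56.4 − 50.502 = 5.898 Myr, so the Jurassic was longer.

Jurassic, by 5.898 million years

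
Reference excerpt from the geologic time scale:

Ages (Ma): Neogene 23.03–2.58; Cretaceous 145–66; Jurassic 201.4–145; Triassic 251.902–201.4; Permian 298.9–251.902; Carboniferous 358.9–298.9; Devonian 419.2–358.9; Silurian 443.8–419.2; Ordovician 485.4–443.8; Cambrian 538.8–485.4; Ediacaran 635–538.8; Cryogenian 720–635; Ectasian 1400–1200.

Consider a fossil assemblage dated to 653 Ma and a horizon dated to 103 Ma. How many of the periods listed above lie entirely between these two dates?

9

The older date is 653 Ma and the younger is 103 Ma.
Periods with start < 653 and end > 103 Ma: Ediacaran (635–538.8), Cambrian (538.8–485.4), Ordovician (485.4–443.8), Silurian (443.8–419.2), Devonian (419.2–358.9), Carboniferous (358.9–298.9), Permian (298.9–251.902), Triassic (251.902–201.4), Jurassic (201.4–145).
That is 9 complete periods.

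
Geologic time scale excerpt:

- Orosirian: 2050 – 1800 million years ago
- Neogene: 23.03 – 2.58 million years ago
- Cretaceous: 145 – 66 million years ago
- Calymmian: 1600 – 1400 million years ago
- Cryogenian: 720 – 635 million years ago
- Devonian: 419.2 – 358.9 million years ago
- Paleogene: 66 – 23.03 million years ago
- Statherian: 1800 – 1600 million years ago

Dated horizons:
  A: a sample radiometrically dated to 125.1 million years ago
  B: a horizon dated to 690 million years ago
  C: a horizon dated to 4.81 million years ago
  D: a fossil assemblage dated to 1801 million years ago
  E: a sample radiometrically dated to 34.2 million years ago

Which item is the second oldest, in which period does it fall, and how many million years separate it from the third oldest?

Sorted oldest-first by Ma: D (1801), B (690), A (125.1), E (34.2), C (4.81).
The second oldest is B at 690 Ma, which lies in 720–635 Ma: the Cryogenian.
The third oldest is A at 125.1 Ma; separation = |690 − 125.1| = 564.9 Myr.

B, in the Cryogenian; 564.9 million years to A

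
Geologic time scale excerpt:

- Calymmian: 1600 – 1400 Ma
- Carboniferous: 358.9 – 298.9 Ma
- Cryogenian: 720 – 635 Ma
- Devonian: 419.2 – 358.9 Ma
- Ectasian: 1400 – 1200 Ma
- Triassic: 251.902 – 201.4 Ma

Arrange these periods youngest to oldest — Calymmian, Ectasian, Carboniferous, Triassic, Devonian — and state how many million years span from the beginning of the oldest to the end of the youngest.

Start ages (Ma): Calymmian 1600, Ectasian 1400, Devonian 419.2, Carboniferous 358.9, Triassic 251.902.
Ordered youngest to oldest: Triassic, Carboniferous, Devonian, Ectasian, Calymmian.
Span = 1600 − 201.4 = 1398.6 Myr.

Triassic → Carboniferous → Devonian → Ectasian → Calymmian; total span 1398.6 Myr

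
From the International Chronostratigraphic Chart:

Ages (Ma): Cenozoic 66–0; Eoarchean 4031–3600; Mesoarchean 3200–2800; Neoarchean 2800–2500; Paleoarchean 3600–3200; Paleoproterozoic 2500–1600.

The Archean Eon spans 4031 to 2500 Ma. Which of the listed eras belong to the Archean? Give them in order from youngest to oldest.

Neoarchean, Mesoarchean, Paleoarchean, Eoarchean

Eras with both bounds inside 4031–2500 Ma: Neoarchean (2800–2500), Mesoarchean (3200–2800), Paleoarchean (3600–3200), Eoarchean (4031–3600).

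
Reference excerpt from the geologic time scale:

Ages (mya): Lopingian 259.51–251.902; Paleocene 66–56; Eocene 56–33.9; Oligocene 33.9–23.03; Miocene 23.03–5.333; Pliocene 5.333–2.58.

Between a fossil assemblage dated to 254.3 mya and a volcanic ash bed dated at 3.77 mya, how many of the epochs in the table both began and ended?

4

254.3 Ma sits inside the Lopingian (259.51–251.902) and 3.77 Ma inside the Pliocene (5.333–2.58); neither of those is wholly between the two dates.
The listed epochs lying completely between them are Paleocene, Eocene, Oligocene, Miocene — 4 in all.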